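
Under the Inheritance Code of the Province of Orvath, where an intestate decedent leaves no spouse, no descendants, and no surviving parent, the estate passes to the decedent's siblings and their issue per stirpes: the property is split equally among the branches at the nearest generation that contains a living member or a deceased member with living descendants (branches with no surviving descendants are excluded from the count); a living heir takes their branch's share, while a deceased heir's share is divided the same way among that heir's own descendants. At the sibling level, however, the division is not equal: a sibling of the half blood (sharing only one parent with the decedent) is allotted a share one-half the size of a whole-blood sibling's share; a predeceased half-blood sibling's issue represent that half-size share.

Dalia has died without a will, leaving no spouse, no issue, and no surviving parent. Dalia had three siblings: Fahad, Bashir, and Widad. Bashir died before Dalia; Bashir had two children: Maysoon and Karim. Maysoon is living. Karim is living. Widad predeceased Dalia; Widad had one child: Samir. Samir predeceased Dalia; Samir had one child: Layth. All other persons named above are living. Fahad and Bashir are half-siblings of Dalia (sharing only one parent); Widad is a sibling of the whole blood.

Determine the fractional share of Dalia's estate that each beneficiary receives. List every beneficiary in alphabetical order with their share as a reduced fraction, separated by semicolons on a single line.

Fahad 1/4; Karim 1/8; Layth 1/2; Maysoon 1/8

No spouse, descendants, or parent survives, so the estate passes to Dalia's siblings per stirpes.
Half-blood siblings count for one-half the weight of whole-blood siblings at the initial division.
Dividing 1 in proportion to weights (total weight 2): Fahad (weight 1/2) → 1/4; Bashir (weight 1/2) → 1/4; Widad (weight 1) → 1/2.
Fahad is living and takes 1/4.
Bashir predeceased; the 1/4 allotted to Bashir's branch passes to Bashir's issue by representation.
The 1/4 is divided into 2 equal shares of 1/8 among Maysoon, Karim.
Maysoon is living and takes 1/8.
Karim is living and takes 1/8.
Widad predeceased; the 1/2 allotted to Widad's branch passes to Widad's issue by representation.
Samir's line is the sole branch at this level, so the full 1/2 passes to Samir's issue by representation.
Layth is the sole taker at this level and receives the full 1/2.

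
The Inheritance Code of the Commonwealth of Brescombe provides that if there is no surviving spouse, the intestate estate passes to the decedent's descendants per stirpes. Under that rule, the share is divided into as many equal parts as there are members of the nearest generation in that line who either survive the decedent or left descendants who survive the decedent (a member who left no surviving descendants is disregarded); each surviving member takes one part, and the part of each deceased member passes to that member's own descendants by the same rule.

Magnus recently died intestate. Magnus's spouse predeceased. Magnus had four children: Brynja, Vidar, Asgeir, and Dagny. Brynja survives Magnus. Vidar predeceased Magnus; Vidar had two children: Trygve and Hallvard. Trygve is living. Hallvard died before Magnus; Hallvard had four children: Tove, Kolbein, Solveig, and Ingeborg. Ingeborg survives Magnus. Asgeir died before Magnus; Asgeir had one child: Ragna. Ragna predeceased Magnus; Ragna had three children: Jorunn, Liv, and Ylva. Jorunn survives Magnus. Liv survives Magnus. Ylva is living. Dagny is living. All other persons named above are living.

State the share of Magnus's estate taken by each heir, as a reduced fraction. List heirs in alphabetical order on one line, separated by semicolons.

Brynja 1/4; Dagny 1/4; Ingeborg 1/32; Jorunn 1/12; Kolbein 1/32; Liv 1/12; Solveig 1/32; Tove 1/32; Trygve 1/8; Ylva 1/12

There is no surviving spouse, so the entire estate passes to Magnus's descendants per stirpes.
The estate is divided into 4 equal shares of 1/4 among Brynja, Vidar, Asgeir, Dagny.
Brynja is living and takes 1/4.
Vidar predeceased; the 1/4 allotted to Vidar's branch passes to Vidar's issue by representation.
The 1/4 is divided into 2 equal shares of 1/8 among Trygve, Hallvard.
Trygve is living and takes 1/8.
Hallvard predeceased; the 1/8 allotted to Hallvard's branch passes to Hallvard's issue by representation.
The 1/8 is divided into 4 equal shares of 1/32 among Tove, Kolbein, Solveig, Ingeborg.
Tove is living and takes 1/32.
Kolbein is living and takes 1/32.
Solveig is living and takes 1/32.
Ingeborg is living and takes 1/32.
Asgeir predeceased; the 1/4 allotted to Asgeir's branch passes to Asgeir's issue by representation.
Ragna's line is the sole branch at this level, so the full 1/4 passes to Ragna's issue by representation.
The 1/4 is divided into 3 equal shares of 1/12 among Jorunn, Liv, Ylva.
Jorunn is living and takes 1/12.
Liv is living and takes 1/12.
Ylva is living and takes 1/12.
Dagny is living and takes 1/4.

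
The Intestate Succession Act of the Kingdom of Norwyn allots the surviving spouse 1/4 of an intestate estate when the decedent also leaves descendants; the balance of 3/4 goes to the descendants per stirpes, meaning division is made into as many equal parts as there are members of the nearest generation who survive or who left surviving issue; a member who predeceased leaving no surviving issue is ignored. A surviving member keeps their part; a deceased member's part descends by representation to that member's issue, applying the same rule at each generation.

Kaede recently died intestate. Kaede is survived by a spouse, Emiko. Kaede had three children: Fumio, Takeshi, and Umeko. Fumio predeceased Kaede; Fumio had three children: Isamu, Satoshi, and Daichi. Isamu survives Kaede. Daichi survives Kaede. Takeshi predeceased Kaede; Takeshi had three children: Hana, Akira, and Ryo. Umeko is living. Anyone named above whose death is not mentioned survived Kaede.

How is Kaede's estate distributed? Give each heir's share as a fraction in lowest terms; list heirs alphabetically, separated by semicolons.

Akira 1/12; Daichi 1/12; Emiko 1/4; Hana 1/12; Isamu 1/12; Ryo 1/12; Satoshi 1/12; Umeko 1/4

Emiko, as surviving spouse, takes 1/4.
The remaining 3/4 passes to Kaede's descendants per stirpes.
The 3/4 is divided into 3 equal shares of 1/4 among Fumio, Takeshi, Umeko.
Fumio predeceased; the 1/4 allotted to Fumio's branch passes to Fumio's issue by representation.
The 1/4 is divided into 3 equal shares of 1/12 among Isamu, Satoshi, Daichi.
Isamu is living and takes 1/12.
Satoshi is living and takes 1/12.
Daichi is living and takes 1/12.
Takeshi predeceased; the 1/4 allotted to Takeshi's branch passes to Takeshi's issue by representation.
The 1/4 is divided into 3 equal shares of 1/12 among Hana, Akira, Ryo.
Hana is living and takes 1/12.
Akira is living and takes 1/12.
Ryo is living and takes 1/12.
Umeko is living and takes 1/4.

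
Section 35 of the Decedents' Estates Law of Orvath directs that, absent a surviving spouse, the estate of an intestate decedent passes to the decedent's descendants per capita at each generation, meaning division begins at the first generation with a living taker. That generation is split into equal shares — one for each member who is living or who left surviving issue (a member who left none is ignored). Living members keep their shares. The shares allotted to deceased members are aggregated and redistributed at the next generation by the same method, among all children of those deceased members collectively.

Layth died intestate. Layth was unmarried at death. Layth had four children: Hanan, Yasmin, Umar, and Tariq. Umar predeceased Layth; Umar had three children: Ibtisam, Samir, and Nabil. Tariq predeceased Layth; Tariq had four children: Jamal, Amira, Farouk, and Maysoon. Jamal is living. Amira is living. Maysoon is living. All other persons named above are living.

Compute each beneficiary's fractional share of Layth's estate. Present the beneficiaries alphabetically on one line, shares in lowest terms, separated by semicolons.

Amira 1/14; Farouk 1/14; Hanan 1/4; Ibtisam 1/14; Jamal 1/14; Maysoon 1/14; Nabil 1/14; Samir 1/14; Yasmin 1/4

There is no surviving spouse, so the entire estate passes to Layth's descendants per capita at each generation.
At generation 1 (Hanan, Yasmin, Umar, Tariq) there are 4 shares of (1)/4 = 1/4 each.
Living: Hanan and Yasmin — each takes 1/4.
Deceased: Umar and Tariq. Their combined 1/2 is pooled and carried to generation 2.
At generation 2 (Ibtisam, Samir, Nabil, Jamal, Amira, Farouk, Maysoon) there are 7 shares of (1/2)/7 = 1/14 each.
Living: Ibtisam, Samir, Nabil, Jamal, Amira, Farouk, and Maysoon — each takes 1/14.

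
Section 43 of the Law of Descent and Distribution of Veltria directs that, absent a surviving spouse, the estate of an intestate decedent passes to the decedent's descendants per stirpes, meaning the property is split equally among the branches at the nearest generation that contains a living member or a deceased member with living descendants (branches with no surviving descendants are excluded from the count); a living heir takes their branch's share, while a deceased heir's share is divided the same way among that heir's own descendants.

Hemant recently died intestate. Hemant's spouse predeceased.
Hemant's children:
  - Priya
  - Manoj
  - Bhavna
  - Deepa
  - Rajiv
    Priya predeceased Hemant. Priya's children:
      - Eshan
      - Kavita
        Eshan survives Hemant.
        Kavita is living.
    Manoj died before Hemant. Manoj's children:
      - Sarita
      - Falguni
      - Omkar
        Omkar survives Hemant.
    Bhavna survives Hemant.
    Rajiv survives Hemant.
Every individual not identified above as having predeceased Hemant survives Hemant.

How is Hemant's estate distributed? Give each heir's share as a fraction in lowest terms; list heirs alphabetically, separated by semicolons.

Bhavna 1/5; Deepa 1/5; Eshan 1/10; Falguni 1/15; Kavita 1/10; Omkar 1/15; Rajiv 1/5; Sarita 1/15

There is no surviving spouse, so the entire estate passes to Hemant's descendants per stirpes.
The estate is divided into 5 equal shares of 1/5 among Priya, Manoj, Bhavna, Deepa, Rajiv.
Priya predeceased; the 1/5 allotted to Priya's branch passes to Priya's issue by representation.
The 1/5 is divided into 2 equal shares of 1/10 among Eshan, Kavita.
Eshan is living and takes 1/10.
Kavita is living and takes 1/10.
Manoj predeceased; the 1/5 allotted to Manoj's branch passes to Manoj's issue by representation.
The 1/5 is divided into 3 equal shares of 1/15 among Sarita, Falguni, Omkar.
Sarita is living and takes 1/15.
Falguni is living and takes 1/15.
Omkar is living and takes 1/15.
Bhavna is living and takes 1/5.
Deepa is living and takes 1/5.
Rajiv is living and takes 1/5.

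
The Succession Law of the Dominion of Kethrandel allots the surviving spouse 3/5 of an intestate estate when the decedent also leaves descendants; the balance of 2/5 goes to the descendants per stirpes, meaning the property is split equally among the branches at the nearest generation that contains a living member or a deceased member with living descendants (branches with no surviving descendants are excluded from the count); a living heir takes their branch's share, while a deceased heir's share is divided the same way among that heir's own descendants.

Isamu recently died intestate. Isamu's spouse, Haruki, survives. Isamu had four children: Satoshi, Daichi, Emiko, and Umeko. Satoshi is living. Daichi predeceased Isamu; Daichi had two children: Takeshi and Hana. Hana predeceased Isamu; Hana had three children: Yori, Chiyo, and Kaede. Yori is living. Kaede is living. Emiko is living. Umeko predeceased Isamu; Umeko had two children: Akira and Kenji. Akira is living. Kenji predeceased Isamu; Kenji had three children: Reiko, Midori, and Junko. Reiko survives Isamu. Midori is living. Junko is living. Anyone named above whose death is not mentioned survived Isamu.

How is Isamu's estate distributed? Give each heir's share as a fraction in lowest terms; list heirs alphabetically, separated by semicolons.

Haruki, as surviving spouse, takes 3/5.
The remaining 2/5 passes to Isamu's descendants per stirpes.
The 2/5 is divided into 4 equal shares of 1/10 among Satoshi, Daichi, Emiko, Umeko.
Satoshi is living and takes 1/10.
Daichi predeceased; the 1/10 allotted to Daichi's branch passes to Daichi's issue by representation.
The 1/10 is divided into 2 equal shares of 1/20 among Takeshi, Hana.
Takeshi is living and takes 1/20.
Hana predeceased; the 1/20 allotted to Hana's branch passes to Hana's issue by representation.
The 1/20 is divided into 3 equal shares of 1/60 among Yori, Chiyo, Kaede.
Yori is living and takes 1/60.
Chiyo is living and takes 1/60.
Kaede is living and takes 1/60.
Emiko is living and takes 1/10.
Umeko predeceased; the 1/10 allotted to Umeko's branch passes to Umeko's issue by representation.
The 1/10 is divided into 2 equal shares of 1/20 among Akira, Kenji.
Akira is living and takes 1/20.
Kenji predeceased; the 1/20 allotted to Kenji's branch passes to Kenji's issue by representation.
The 1/20 is divided into 3 equal shares of 1/60 among Reiko, Midori, Junko.
Reiko is living and takes 1/60.
Midori is living and takes 1/60.
Junko is living and takes 1/60.

Akira 1/20; Chiyo 1/60; Emiko 1/10; Haruki 3/5; Junko 1/60; Kaede 1/60; Midori 1/60; Reiko 1/60; Satoshi 1/10; Takeshi 1/20; Yori 1/60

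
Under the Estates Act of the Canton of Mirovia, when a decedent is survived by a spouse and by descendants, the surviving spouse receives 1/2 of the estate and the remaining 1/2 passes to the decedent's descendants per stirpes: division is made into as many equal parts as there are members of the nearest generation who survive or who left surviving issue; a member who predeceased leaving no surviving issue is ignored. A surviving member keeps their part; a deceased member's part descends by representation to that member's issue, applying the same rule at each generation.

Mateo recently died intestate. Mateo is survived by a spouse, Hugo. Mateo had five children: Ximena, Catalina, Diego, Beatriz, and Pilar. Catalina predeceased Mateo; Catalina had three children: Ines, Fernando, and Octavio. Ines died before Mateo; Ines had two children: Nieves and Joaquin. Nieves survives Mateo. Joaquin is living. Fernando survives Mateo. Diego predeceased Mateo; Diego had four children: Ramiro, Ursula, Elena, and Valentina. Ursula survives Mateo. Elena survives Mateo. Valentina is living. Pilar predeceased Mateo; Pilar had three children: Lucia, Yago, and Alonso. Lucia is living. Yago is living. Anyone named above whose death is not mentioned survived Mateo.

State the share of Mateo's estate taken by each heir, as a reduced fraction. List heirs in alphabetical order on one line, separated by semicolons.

Hugo, as surviving spouse, takes 1/2.
The remaining 1/2 passes to Mateo's descendants per stirpes.
The 1/2 is divided into 5 equal shares of 1/10 among Ximena, Catalina, Diego, Beatriz, Pilar.
Ximena is living and takes 1/10.
Catalina predeceased; the 1/10 allotted to Catalina's branch passes to Catalina's issue by representation.
The 1/10 is divided into 3 equal shares of 1/30 among Ines, Fernando, Octavio.
Ines predeceased; the 1/30 allotted to Ines's branch passes to Ines's issue by representation.
The 1/30 is divided into 2 equal shares of 1/60 among Nieves, Joaquin.
Nieves is living and takes 1/60.
Joaquin is living and takes 1/60.
Fernando is living and takes 1/30.
Octavio is living and takes 1/30.
Diego predeceased; the 1/10 allotted to Diego's branch passes to Diego's issue by representation.
The 1/10 is divided into 4 equal shares of 1/40 among Ramiro, Ursula, Elena, Valentina.
Ramiro is living and takes 1/40.
Ursula is living and takes 1/40.
Elena is living and takes 1/40.
Valentina is living and takes 1/40.
Beatriz is living and takes 1/10.
Pilar predeceased; the 1/10 allotted to Pilar's branch passes to Pilar's issue by representation.
The 1/10 is divided into 3 equal shares of 1/30 among Lucia, Yago, Alonso.
Lucia is living and takes 1/30.
Yago is living and takes 1/30.
Alonso is living and takes 1/30.

Alonso 1/30; Beatriz 1/10; Elena 1/40; Fernando 1/30; Hugo 1/2; Joaquin 1/60; Lucia 1/30; Nieves 1/60; Octavio 1/30; Ramiro 1/40; Ursula 1/40; Valentina 1/40; Ximena 1/10; Yago 1/30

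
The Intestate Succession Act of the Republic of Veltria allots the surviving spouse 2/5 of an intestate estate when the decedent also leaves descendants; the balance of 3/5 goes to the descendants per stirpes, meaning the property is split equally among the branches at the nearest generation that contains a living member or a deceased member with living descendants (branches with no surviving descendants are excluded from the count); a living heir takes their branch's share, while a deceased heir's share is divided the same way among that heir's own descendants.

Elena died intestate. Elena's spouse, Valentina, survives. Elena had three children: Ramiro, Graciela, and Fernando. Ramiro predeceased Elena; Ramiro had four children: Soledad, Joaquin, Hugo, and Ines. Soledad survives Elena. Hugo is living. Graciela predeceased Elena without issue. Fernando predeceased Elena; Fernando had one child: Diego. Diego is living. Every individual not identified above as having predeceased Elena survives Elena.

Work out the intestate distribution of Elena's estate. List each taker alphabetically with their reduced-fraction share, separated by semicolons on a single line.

Diego 3/10; Hugo 3/40; Ines 3/40; Joaquin 3/40; Soledad 3/40; Valentina 2/5

Valentina, as surviving spouse, takes 2/5.
The remaining 3/5 passes to Elena's descendants per stirpes.
Graciela left no surviving issue, so that branch lapses and is disregarded.
The 3/5 is divided into 2 equal shares of 3/10 among Ramiro, Fernando.
Ramiro predeceased; the 3/10 allotted to Ramiro's branch passes to Ramiro's issue by representation.
The 3/10 is divided into 4 equal shares of 3/40 among Soledad, Joaquin, Hugo, Ines.
Soledad is living and takes 3/40.
Joaquin is living and takes 3/40.
Hugo is living and takes 3/40.
Ines is living and takes 3/40.
Fernando predeceased; the 3/10 allotted to Fernando's branch passes to Fernando's issue by representation.
Diego is the sole taker at this level and receives the full 3/10.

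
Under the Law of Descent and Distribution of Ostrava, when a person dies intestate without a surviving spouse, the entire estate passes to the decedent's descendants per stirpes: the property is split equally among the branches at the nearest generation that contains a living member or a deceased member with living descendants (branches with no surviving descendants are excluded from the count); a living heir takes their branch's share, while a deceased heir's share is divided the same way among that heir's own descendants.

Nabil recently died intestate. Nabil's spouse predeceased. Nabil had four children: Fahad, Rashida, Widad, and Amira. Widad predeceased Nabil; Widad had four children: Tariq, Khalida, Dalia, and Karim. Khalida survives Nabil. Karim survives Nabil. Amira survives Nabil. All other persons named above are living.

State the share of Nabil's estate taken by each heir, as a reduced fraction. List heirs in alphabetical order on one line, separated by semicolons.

Amira 1/4; Dalia 1/16; Fahad 1/4; Karim 1/16; Khalida 1/16; Rashida 1/4; Tariq 1/16

There is no surviving spouse, so the entire estate passes to Nabil's descendants per stirpes.
The estate is divided into 4 equal shares of 1/4 among Fahad, Rashida, Widad, Amira.
Fahad is living and takes 1/4.
Rashida is living and takes 1/4.
Widad predeceased; the 1/4 allotted to Widad's branch passes to Widad's issue by representation.
The 1/4 is divided into 4 equal shares of 1/16 among Tariq, Khalida, Dalia, Karim.
Tariq is living and takes 1/16.
Khalida is living and takes 1/16.
Dalia is living and takes 1/16.
Karim is living and takes 1/16.
Amira is living and takes 1/4.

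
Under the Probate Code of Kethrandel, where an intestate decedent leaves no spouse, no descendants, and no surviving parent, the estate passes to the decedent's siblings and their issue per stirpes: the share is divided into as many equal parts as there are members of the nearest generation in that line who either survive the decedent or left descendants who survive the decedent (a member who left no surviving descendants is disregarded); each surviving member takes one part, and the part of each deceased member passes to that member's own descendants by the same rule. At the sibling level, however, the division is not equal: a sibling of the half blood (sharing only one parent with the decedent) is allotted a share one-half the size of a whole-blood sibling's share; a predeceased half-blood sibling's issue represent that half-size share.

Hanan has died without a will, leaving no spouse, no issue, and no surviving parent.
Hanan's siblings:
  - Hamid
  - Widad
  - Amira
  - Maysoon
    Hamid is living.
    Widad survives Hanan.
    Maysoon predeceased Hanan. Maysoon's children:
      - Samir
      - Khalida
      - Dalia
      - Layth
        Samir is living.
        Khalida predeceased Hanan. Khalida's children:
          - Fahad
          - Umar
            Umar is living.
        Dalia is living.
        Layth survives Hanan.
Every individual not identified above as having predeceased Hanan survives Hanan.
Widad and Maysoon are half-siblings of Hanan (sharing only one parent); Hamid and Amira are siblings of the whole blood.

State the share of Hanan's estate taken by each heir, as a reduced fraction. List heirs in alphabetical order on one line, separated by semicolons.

Amira 1/3; Dalia 1/24; Fahad 1/48; Hamid 1/3; Layth 1/24; Samir 1/24; Umar 1/48; Widad 1/6

No spouse, descendants, or parent survives, so the estate passes to Hanan's siblings per stirpes.
Half-blood siblings count for one-half the weight of whole-blood siblings at the initial division.
Dividing 1 in proportion to weights (total weight 3): Hamid (weight 1) → 1/3; Widad (weight 1/2) → 1/6; Amira (weight 1) → 1/3; Maysoon (weight 1/2) → 1/6.
Hamid is living and takes 1/3.
Widad is living and takes 1/6.
Amira is living and takes 1/3.
Maysoon predeceased; the 1/6 allotted to Maysoon's branch passes to Maysoon's issue by representation.
The 1/6 is divided into 4 equal shares of 1/24 among Samir, Khalida, Dalia, Layth.
Samir is living and takes 1/24.
Khalida predeceased; the 1/24 allotted to Khalida's branch passes to Khalida's issue by representation.
The 1/24 is divided into 2 equal shares of 1/48 among Fahad, Umar.
Fahad is living and takes 1/48.
Umar is living and takes 1/48.
Dalia is living and takes 1/24.
Layth is living and takes 1/24.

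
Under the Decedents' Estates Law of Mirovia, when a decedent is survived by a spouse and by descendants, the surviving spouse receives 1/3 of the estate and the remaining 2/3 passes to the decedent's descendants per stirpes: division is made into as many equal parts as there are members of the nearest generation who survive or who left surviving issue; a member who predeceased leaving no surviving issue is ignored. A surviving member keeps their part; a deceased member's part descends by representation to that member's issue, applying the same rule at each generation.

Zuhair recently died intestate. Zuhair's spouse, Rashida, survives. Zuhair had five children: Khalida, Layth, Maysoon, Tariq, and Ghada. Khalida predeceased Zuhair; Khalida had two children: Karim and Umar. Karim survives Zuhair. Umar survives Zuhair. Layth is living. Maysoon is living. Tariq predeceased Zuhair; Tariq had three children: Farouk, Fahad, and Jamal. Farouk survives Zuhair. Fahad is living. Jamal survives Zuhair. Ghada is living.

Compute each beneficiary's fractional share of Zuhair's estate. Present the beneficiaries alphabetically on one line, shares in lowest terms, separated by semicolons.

Rashida, as surviving spouse, takes 1/3.
The remaining 2/3 passes to Zuhair's descendants per stirpes.
The 2/3 is divided into 5 equal shares of 2/15 among Khalida, Layth, Maysoon, Tariq, Ghada.
Khalida predeceased; the 2/15 allotted to Khalida's branch passes to Khalida's issue by representation.
The 2/15 is divided into 2 equal shares of 1/15 among Karim, Umar.
Karim is living and takes 1/15.
Umar is living and takes 1/15.
Layth is living and takes 2/15.
Maysoon is living and takes 2/15.
Tariq predeceased; the 2/15 allotted to Tariq's branch passes to Tariq's issue by representation.
The 2/15 is divided into 3 equal shares of 2/45 among Farouk, Fahad, Jamal.
Farouk is living and takes 2/45.
Fahad is living and takes 2/45.
Jamal is living and takes 2/45.
Ghada is living and takes 2/15.

Fahad 2/45; Farouk 2/45; Ghada 2/15; Jamal 2/45; Karim 1/15; Layth 2/15; Maysoon 2/15; Rashida 1/3; Umar 1/15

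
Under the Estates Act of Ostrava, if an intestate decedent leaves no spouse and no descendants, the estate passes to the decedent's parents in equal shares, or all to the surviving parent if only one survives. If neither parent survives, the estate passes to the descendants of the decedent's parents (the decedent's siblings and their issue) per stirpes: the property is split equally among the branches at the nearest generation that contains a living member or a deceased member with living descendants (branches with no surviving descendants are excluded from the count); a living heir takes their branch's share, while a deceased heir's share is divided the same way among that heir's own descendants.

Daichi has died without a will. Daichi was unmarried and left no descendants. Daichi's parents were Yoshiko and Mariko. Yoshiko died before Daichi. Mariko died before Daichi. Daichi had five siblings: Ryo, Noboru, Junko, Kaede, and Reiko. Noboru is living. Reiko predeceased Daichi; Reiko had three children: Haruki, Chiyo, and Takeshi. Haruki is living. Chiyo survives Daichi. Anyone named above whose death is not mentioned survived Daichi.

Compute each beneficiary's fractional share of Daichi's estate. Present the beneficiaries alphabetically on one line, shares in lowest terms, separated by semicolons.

Chiyo 1/15; Haruki 1/15; Junko 1/5; Kaede 1/5; Noboru 1/5; Ryo 1/5; Takeshi 1/15

Neither parent survives and there are no descendants, so the estate passes to Daichi's siblings and their issue per stirpes.
The estate is divided into 5 equal shares of 1/5 among Ryo, Noboru, Junko, Kaede, Reiko.
Ryo is living and takes 1/5.
Noboru is living and takes 1/5.
Junko is living and takes 1/5.
Kaede is living and takes 1/5.
Reiko predeceased; the 1/5 allotted to Reiko's branch passes to Reiko's issue by representation.
The 1/5 is divided into 3 equal shares of 1/15 among Haruki, Chiyo, Takeshi.
Haruki is living and takes 1/15.
Chiyo is living and takes 1/15.
Takeshi is living and takes 1/15.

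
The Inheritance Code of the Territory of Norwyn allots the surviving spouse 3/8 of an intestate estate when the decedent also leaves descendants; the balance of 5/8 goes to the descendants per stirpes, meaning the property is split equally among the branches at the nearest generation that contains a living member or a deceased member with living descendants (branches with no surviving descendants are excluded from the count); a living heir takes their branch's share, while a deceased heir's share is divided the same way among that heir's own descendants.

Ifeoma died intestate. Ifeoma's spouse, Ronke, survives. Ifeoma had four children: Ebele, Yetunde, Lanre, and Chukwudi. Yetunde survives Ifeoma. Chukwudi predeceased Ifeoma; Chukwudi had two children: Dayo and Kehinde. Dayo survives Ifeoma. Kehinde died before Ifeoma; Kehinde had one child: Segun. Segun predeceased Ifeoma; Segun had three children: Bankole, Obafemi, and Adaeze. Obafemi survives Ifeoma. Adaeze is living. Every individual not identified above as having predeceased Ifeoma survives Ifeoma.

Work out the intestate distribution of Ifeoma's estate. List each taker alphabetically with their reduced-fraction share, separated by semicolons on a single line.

Ronke, as surviving spouse, takes 3/8.
The remaining 5/8 passes to Ifeoma's descendants per stirpes.
The 5/8 is divided into 4 equal shares of 5/32 among Ebele, Yetunde, Lanre, Chukwudi.
Ebele is living and takes 5/32.
Yetunde is living and takes 5/32.
Lanre is living and takes 5/32.
Chukwudi predeceased; the 5/32 allotted to Chukwudi's branch passes to Chukwudi's issue by representation.
The 5/32 is divided into 2 equal shares of 5/64 among Dayo, Kehinde.
Dayo is living and takes 5/64.
Kehinde predeceased; the 5/64 allotted to Kehinde's branch passes to Kehinde's issue by representation.
Segun's line is the sole branch at this level, so the full 5/64 passes to Segun's issue by representation.
The 5/64 is divided into 3 equal shares of 5/192 among Bankole, Obafemi, Adaeze.
Bankole is living and takes 5/192.
Obafemi is living and takes 5/192.
Adaeze is living and takes 5/192.

Adaeze 5/192; Bankole 5/192; Dayo 5/64; Ebele 5/32; Lanre 5/32; Obafemi 5/192; Ronke 3/8; Yetunde 5/32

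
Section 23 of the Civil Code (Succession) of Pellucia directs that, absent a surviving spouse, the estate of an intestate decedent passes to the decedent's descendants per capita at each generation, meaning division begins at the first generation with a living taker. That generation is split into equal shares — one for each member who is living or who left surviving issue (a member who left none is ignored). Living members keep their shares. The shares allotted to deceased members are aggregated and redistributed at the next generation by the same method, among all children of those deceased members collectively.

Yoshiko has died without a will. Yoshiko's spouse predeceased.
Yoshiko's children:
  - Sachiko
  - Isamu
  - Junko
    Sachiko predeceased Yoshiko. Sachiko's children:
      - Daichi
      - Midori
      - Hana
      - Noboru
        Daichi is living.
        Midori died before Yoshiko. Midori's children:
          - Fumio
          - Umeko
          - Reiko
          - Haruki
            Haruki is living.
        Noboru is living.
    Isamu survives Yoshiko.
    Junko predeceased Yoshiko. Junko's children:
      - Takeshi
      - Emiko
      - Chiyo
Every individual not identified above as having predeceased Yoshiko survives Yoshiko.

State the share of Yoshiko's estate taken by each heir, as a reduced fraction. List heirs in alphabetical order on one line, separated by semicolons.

Chiyo 2/21; Daichi 2/21; Emiko 2/21; Fumio 1/42; Hana 2/21; Haruki 1/42; Isamu 1/3; Noboru 2/21; Reiko 1/42; Takeshi 2/21; Umeko 1/42

There is no surviving spouse, so the entire estate passes to Yoshiko's descendants per capita at each generation.
At generation 1 (Sachiko, Isamu, Junko) there are 3 shares of (1)/3 = 1/3 each.
Living: Isamu — each takes 1/3.
Deceased: Sachiko and Junko. Their combined 2/3 is pooled and carried to generation 2.
At generation 2 (Daichi, Midori, Hana, Noboru, Takeshi, Emiko, Chiyo) there are 7 shares of (2/3)/7 = 2/21 each.
Living: Daichi, Hana, Noboru, Takeshi, Emiko, and Chiyo — each takes 2/21.
Deceased: Midori. That 2/21 share is carried to generation 3.
At generation 3 (Fumio, Umeko, Reiko, Haruki) there are 4 shares of (2/21)/4 = 1/42 each.
Living: Fumio, Umeko, Reiko, and Haruki — each takes 1/42.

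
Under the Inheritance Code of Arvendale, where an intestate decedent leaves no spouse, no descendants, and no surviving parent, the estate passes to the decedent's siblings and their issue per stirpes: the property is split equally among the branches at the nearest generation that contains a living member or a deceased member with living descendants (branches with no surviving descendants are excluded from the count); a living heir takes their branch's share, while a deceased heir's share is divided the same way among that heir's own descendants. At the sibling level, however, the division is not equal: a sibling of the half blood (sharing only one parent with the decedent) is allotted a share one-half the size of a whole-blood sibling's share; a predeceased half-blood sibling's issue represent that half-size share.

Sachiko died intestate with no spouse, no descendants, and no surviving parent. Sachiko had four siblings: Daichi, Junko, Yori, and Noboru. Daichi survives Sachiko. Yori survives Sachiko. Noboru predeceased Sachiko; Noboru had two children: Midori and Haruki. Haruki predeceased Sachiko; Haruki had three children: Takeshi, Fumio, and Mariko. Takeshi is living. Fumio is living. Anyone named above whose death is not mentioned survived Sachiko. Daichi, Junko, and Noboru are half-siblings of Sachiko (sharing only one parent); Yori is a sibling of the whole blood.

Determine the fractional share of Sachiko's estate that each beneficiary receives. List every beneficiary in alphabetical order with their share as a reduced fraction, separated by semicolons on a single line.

Daichi 1/5; Fumio 1/30; Junko 1/5; Mariko 1/30; Midori 1/10; Takeshi 1/30; Yori 2/5

No spouse, descendants, or parent survives, so the estate passes to Sachiko's siblings per stirpes.
Half-blood siblings count for one-half the weight of whole-blood siblings at the initial division.
Dividing 1 in proportion to weights (total weight 5/2): Daichi (weight 1/2) → 1/5; Junko (weight 1/2) → 1/5; Yori (weight 1) → 2/5; Noboru (weight 1/2) → 1/5.
Daichi is living and takes 1/5.
Junko is living and takes 1/5.
Yori is living and takes 2/5.
Noboru predeceased; the 1/5 allotted to Noboru's branch passes to Noboru's issue by representation.
The 1/5 is divided into 2 equal shares of 1/10 among Midori, Haruki.
Midori is living and takes 1/10.
Haruki predeceased; the 1/10 allotted to Haruki's branch passes to Haruki's issue by representation.
The 1/10 is divided into 3 equal shares of 1/30 among Takeshi, Fumio, Mariko.
Takeshi is living and takes 1/30.
Fumio is living and takes 1/30.
Mariko is living and takes 1/30.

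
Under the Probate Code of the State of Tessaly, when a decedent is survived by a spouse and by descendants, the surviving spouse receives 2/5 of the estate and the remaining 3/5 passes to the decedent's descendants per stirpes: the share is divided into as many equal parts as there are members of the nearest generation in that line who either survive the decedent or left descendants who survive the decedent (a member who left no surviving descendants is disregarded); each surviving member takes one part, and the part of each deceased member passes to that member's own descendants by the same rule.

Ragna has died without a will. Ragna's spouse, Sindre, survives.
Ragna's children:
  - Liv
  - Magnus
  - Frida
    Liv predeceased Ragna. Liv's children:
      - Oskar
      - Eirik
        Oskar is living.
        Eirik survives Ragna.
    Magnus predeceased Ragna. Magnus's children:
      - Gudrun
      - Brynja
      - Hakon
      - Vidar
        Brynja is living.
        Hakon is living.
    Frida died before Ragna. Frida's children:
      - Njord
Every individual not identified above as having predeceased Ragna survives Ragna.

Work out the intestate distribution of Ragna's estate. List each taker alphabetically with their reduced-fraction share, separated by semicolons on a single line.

Brynja 1/20; Eirik 1/10; Gudrun 1/20; Hakon 1/20; Njord 1/5; Oskar 1/10; Sindre 2/5; Vidar 1/20

Sindre, as surviving spouse, takes 2/5.
The remaining 3/5 passes to Ragna's descendants per stirpes.
The 3/5 is divided into 3 equal shares of 1/5 among Liv, Magnus, Frida.
Liv predeceased; the 1/5 allotted to Liv's branch passes to Liv's issue by representation.
The 1/5 is divided into 2 equal shares of 1/10 among Oskar, Eirik.
Oskar is living and takes 1/10.
Eirik is living and takes 1/10.
Magnus predeceased; the 1/5 allotted to Magnus's branch passes to Magnus's issue by representation.
The 1/5 is divided into 4 equal shares of 1/20 among Gudrun, Brynja, Hakon, Vidar.
Gudrun is living and takes 1/20.
Brynja is living and takes 1/20.
Hakon is living and takes 1/20.
Vidar is living and takes 1/20.
Frida predeceased; the 1/5 allotted to Frida's branch passes to Frida's issue by representation.
Njord is the sole taker at this level and receives the full 1/5.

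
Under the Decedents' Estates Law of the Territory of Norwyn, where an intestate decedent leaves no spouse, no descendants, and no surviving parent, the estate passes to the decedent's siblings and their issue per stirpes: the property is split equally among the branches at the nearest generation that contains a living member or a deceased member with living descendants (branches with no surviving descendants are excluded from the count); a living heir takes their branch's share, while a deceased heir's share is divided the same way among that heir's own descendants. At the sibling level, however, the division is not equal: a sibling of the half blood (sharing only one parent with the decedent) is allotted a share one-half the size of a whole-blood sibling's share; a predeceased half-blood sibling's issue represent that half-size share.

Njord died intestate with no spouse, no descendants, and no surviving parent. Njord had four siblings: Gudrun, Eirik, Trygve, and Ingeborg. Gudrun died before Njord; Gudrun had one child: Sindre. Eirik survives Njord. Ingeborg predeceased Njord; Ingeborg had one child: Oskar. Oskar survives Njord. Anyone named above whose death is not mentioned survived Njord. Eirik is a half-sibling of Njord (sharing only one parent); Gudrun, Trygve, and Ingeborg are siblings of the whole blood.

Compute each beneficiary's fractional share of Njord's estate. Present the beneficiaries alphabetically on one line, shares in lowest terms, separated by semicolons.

No spouse, descendants, or parent survives, so the estate passes to Njord's siblings per stirpes.
Half-blood siblings count for one-half the weight of whole-blood siblings at the initial division.
Dividing 1 in proportion to weights (total weight 7/2): Gudrun (weight 1) → 2/7; Eirik (weight 1/2) → 1/7; Trygve (weight 1) → 2/7; Ingeborg (weight 1) → 2/7.
Gudrun predeceased; the 2/7 allotted to Gudrun's branch passes to Gudrun's issue by representation.
Sindre is the sole taker at this level and receives the full 2/7.
Eirik is living and takes 1/7.
Trygve is living and takes 2/7.
Ingeborg predeceased; the 2/7 allotted to Ingeborg's branch passes to Ingeborg's issue by representation.
Oskar is the sole taker at this level and receives the full 2/7.

Eirik 1/7; Oskar 2/7; Sindre 2/7; Trygve 2/7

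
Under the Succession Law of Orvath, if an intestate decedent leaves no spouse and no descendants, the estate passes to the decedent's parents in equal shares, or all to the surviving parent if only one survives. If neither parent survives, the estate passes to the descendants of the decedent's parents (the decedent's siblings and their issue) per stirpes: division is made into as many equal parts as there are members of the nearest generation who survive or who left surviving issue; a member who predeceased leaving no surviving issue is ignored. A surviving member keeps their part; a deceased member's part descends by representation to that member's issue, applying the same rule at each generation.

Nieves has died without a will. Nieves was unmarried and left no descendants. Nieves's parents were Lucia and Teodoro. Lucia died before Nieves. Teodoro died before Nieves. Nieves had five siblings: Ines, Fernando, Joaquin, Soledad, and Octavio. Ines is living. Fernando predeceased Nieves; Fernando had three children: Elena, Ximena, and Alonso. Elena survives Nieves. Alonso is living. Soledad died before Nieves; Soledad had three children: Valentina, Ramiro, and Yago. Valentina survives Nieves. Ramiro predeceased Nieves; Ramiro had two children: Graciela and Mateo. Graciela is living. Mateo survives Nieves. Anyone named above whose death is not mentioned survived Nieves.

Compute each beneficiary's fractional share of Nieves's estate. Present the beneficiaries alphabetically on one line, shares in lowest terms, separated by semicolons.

Alonso 1/15; Elena 1/15; Graciela 1/30; Ines 1/5; Joaquin 1/5; Mateo 1/30; Octavio 1/5; Valentina 1/15; Ximena 1/15; Yago 1/15

Neither parent survives and there are no descendants, so the estate passes to Nieves's siblings and their issue per stirpes.
The estate is divided into 5 equal shares of 1/5 among Ines, Fernando, Joaquin, Soledad, Octavio.
Ines is living and takes 1/5.
Fernando predeceased; the 1/5 allotted to Fernando's branch passes to Fernando's issue by representation.
The 1/5 is divided into 3 equal shares of 1/15 among Elena, Ximena, Alonso.
Elena is living and takes 1/15.
Ximena is living and takes 1/15.
Alonso is living and takes 1/15.
Joaquin is living and takes 1/5.
Soledad predeceased; the 1/5 allotted to Soledad's branch passes to Soledad's issue by representation.
The 1/5 is divided into 3 equal shares of 1/15 among Valentina, Ramiro, Yago.
Valentina is living and takes 1/15.
Ramiro predeceased; the 1/15 allotted to Ramiro's branch passes to Ramiro's issue by representation.
The 1/15 is divided into 2 equal shares of 1/30 among Graciela, Mateo.
Graciela is living and takes 1/30.
Mateo is living and takes 1/30.
Yago is living and takes 1/15.
Octavio is living and takes 1/5.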